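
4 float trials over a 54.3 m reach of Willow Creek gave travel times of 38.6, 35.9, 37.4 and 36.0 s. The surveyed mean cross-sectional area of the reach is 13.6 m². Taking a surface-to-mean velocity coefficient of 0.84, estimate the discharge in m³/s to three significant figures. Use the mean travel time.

16.8 m³/s

t̄ = (38.6 + 35.9 + 37.4 + 36.0) / 4 = 36.975 s
v_surface = L / t̄ = 54.3 / 36.975 = 1.469 m/s
v_mean = 0.84 × 1.469 = 1.234 m/s
Q = A × v_mean = 13.6 × 1.234 = 16.78 m³/s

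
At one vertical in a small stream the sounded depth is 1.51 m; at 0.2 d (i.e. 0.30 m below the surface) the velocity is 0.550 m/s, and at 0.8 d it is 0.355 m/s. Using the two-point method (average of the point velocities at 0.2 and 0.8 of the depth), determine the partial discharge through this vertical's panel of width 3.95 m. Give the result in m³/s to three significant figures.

2.70 m³/s

v̄ = (0.550 + 0.355) / 2 = 0.4525 m/s
q = v̄ × d × w = 0.4525 × 1.51 × 3.95 = 2.699 m³/s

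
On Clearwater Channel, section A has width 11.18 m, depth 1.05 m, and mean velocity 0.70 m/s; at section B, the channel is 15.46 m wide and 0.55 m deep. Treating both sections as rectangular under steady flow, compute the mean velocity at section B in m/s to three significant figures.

0.966 m/s

Q = A₁V₁ = (11.18×1.05) × 0.70 = 8.217 m³/s
A₂ = 15.46 × 0.55 = 8.503 m²
V₂ = Q/A₂ = 8.217/8.503 = 0.9664 m/s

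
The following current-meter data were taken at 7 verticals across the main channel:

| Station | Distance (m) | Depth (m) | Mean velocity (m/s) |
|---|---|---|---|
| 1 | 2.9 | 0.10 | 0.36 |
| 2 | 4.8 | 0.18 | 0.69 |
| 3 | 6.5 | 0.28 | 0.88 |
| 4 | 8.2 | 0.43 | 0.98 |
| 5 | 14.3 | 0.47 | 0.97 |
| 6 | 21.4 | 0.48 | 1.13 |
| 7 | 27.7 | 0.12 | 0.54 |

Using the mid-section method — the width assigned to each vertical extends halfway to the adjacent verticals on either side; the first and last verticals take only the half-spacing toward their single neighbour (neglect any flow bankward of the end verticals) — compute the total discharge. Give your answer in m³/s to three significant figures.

9.17 m³/s

w_1 = (4.8 − 2.9)/2 = 0.95 m; q_1 = 0.36 × 0.10 × 0.95 = 0.03420 m³/s
w_2 = (6.5 − 2.9)/2 = 1.8 m; q_2 = 0.69 × 0.18 × 1.8 = 0.2236 m³/s
w_3 = (8.2 − 4.8)/2 = 1.7 m; q_3 = 0.88 × 0.28 × 1.7 = 0.4189 m³/s
w_4 = (14.3 − 6.5)/2 = 3.9 m; q_4 = 0.98 × 0.43 × 3.9 = 1.643 m³/s
w_5 = (21.4 − 8.2)/2 = 6.6 m; q_5 = 0.97 × 0.47 × 6.6 = 3.009 m³/s
w_6 = (27.7 − 14.3)/2 = 6.7 m; q_6 = 1.13 × 0.48 × 6.7 = 3.634 m³/s
w_7 = (27.7 − 21.4)/2 = 3.15 m; q_7 = 0.54 × 0.12 × 3.15 = 0.2041 m³/s
Q = Σ qᵢ = 9.167 m³/s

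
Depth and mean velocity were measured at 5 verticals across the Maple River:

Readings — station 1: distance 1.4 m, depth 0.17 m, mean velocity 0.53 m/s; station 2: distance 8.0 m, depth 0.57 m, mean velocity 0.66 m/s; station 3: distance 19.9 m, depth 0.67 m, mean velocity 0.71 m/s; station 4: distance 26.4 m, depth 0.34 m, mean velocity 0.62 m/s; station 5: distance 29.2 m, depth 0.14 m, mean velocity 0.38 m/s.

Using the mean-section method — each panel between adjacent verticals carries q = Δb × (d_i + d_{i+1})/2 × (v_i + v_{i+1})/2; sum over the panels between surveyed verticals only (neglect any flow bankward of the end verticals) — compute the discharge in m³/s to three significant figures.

9.03 m³/s

Panel 1-2: Δb = 6.6 m, d̄ = (0.17+0.57)/2 = 0.37, v̄ = (0.53+0.66)/2 = 0.595 → q = 6.6×0.37×0.595 = 1.453 m³/s
Panel 2-3: Δb = 11.9 m, d̄ = (0.57+0.67)/2 = 0.62, v̄ = (0.66+0.71)/2 = 0.685 → q = 11.9×0.62×0.685 = 5.054 m³/s
Panel 3-4: Δb = 6.5 m, d̄ = (0.67+0.34)/2 = 0.505, v̄ = (0.71+0.62)/2 = 0.665 → q = 6.5×0.505×0.665 = 2.183 m³/s
Panel 4-5: Δb = 2.8 m, d̄ = (0.34+0.14)/2 = 0.24, v̄ = (0.62+0.38)/2 = 0.5 → q = 2.8×0.24×0.5 = 0.3360 m³/s
Q = Σ q = 9.026 m³/s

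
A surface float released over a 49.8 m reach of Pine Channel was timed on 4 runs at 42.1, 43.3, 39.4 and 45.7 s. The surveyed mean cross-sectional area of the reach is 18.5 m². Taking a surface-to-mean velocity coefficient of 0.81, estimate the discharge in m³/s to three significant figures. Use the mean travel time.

17.5 m³/s

t̄ = (42.1 + 43.3 + 39.4 + 45.7) / 4 = 42.625 s
v_surface = L / t̄ = 49.8 / 42.625 = 1.168 m/s
v_mean = 0.81 × 1.168 = 0.9463 m/s
Q = A × v_mean = 18.5 × 0.9463 = 17.51 m³/s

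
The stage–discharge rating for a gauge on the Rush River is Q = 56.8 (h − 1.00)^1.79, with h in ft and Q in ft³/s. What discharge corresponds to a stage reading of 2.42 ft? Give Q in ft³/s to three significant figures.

Q = 56.8 × (2.42 − 1.00)^1.79 = 56.8 × 1.42^1.79 = 106.4 ft³/s

106 ft³/s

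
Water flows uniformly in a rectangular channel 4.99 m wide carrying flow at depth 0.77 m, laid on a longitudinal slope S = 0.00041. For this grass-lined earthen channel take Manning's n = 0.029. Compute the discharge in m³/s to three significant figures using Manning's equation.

1.88 m³/s

A = b·y = 4.99 × 0.77 = 3.842 m²
P = b + 2y = 4.99 + 2×0.77 = 6.530 m
R = A/P = 3.842/6.530 = 0.5884 m
Q = (1/n)·A·R^(2/3)·S^(1/2) = (1/0.029) × 3.842 × 0.5884^(2/3) × 0.00041^(1/2) = 1.884 m³/s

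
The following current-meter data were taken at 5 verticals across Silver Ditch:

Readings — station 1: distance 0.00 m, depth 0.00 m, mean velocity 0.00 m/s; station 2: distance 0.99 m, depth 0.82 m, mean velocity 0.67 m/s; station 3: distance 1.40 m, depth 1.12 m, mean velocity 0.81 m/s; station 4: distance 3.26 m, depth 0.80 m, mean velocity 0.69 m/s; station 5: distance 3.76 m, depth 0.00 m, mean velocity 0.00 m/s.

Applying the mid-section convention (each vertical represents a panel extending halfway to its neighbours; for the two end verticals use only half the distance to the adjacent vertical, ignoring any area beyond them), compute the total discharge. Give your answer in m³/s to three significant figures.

w_2 = (1.40 − 0.00)/2 = 0.7 m; q_2 = 0.67 × 0.82 × 0.7 = 0.3846 m³/s
w_3 = (3.26 − 0.99)/2 = 1.135 m; q_3 = 0.81 × 1.12 × 1.135 = 1.030 m³/s
w_4 = (3.76 − 1.40)/2 = 1.18 m; q_4 = 0.69 × 0.80 × 1.18 = 0.6514 m³/s
Stations 1, 5 contribute zero (depth or velocity is 0).
Q = Σ qᵢ = 2.066 m³/s

2.07 m³/s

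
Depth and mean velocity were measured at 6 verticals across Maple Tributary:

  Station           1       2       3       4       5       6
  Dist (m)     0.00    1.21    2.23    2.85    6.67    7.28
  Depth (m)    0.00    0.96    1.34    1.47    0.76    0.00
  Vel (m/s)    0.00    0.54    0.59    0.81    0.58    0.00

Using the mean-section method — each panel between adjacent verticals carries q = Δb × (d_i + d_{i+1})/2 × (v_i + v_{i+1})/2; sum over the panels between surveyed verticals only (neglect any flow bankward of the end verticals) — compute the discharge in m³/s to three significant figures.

4.46 m³/s

Panel 1-2: Δb = 1.21 m, d̄ = (0.00+0.96)/2 = 0.48, v̄ = (0.00+0.54)/2 = 0.27 → q = 1.21×0.48×0.27 = 0.1568 m³/s
Panel 2-3: Δb = 1.02 m, d̄ = (0.96+1.34)/2 = 1.15, v̄ = (0.54+0.59)/2 = 0.565 → q = 1.02×1.15×0.565 = 0.6627 m³/s
Panel 3-4: Δb = 0.62 m, d̄ = (1.34+1.47)/2 = 1.405, v̄ = (0.59+0.81)/2 = 0.7 → q = 0.62×1.405×0.7 = 0.6098 m³/s
Panel 4-5: Δb = 3.82 m, d̄ = (1.47+0.76)/2 = 1.115, v̄ = (0.81+0.58)/2 = 0.695 → q = 3.82×1.115×0.695 = 2.960 m³/s
Panel 5-6: Δb = 0.61 m, d̄ = (0.76+0.00)/2 = 0.38, v̄ = (0.58+0.00)/2 = 0.29 → q = 0.61×0.38×0.29 = 0.06722 m³/s
Q = Σ q = 4.457 m³/s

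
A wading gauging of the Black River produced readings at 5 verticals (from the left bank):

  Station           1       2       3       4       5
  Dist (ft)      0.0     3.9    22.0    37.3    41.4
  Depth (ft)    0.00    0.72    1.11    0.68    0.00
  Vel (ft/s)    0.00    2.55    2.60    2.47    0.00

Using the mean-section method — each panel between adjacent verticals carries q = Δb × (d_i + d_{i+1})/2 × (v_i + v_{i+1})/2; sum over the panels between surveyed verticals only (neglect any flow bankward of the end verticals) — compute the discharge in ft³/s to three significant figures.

80.9 ft³/s

Panel 1-2: Δb = 3.9 ft, d̄ = (0.00+0.72)/2 = 0.36, v̄ = (0.00+2.55)/2 = 1.275 → q = 3.9×0.36×1.275 = 1.790 ft³/s
Panel 2-3: Δb = 18.1 ft, d̄ = (0.72+1.11)/2 = 0.915, v̄ = (2.55+2.60)/2 = 2.575 → q = 18.1×0.915×2.575 = 42.65 ft³/s
Panel 3-4: Δb = 15.3 ft, d̄ = (1.11+0.68)/2 = 0.895, v̄ = (2.60+2.47)/2 = 2.535 → q = 15.3×0.895×2.535 = 34.71 ft³/s
Panel 4-5: Δb = 4.1 ft, d̄ = (0.68+0.00)/2 = 0.34, v̄ = (2.47+0.00)/2 = 1.235 → q = 4.1×0.34×1.235 = 1.722 ft³/s
Q = Σ q = 80.87 ft³/s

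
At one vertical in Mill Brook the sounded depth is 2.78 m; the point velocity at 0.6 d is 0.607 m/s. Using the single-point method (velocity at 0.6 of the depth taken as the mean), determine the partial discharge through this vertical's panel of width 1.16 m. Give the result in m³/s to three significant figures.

1.96 m³/s

v̄ = v₀.₆ = 0.607 m/s
q = v̄ × d × w = 0.6070 × 2.78 × 1.16 = 1.957 m³/s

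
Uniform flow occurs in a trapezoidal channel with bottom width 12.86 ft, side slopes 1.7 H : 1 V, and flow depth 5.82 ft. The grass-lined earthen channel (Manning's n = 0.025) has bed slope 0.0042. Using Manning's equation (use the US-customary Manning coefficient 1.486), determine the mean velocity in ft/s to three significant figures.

9.21 ft/s

A = (b + z·y)·y = (12.86 + 1.7×5.82)×5.82 = 132.4 ft²
P = b + 2y√(1+z²) = 12.86 + 2×5.82×√(1+1.7²) = 35.82 ft
R = A/P = 132.4/35.82 = 3.697 ft
Q = (1.486/n)·A·R^(2/3)·S^(1/2) = (1.486/0.025) × 132.4 × 3.697^(2/3) × 0.0042^(1/2) = 1220 ft³/s
V = Q/A = 1220/132.4 = 9.211 ft/s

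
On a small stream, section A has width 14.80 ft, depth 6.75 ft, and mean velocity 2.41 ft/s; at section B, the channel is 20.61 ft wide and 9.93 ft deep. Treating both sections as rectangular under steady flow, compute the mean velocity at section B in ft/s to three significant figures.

1.18 ft/s

Q = A₁V₁ = (14.80×6.75) × 2.41 = 240.8 ft³/s
A₂ = 20.61 × 9.93 = 204.7 ft²
V₂ = Q/A₂ = 240.8/204.7 = 1.176 ft/s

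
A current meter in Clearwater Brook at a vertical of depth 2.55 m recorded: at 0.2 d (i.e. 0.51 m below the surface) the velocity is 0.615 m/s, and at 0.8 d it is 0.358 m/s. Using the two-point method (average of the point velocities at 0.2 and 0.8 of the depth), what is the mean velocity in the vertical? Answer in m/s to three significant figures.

0.487 m/s

v̄ = (0.615 + 0.358) / 2 = 0.4865 m/s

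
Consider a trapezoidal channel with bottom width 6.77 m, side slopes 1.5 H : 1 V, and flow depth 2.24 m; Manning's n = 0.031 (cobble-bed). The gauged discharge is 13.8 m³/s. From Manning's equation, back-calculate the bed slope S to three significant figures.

0.000202

A = (b + z·y)·y = (6.77 + 1.5×2.24)×2.24 = 22.69 m²
P = b + 2y√(1+z²) = 6.77 + 2×2.24×√(1+1.5²) = 14.85 m
R = A/P = 22.69/14.85 = 1.528 m
S = (Q·n / (1·A·R^(2/3)))² = (13.8×0.031 / (1×22.69×1.327))² = 0.0002019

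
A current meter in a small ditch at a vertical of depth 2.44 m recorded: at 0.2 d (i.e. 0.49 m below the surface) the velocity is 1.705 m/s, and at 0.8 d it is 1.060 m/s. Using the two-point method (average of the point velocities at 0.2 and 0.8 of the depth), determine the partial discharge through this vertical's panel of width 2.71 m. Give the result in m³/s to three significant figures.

v̄ = (1.705 + 1.060) / 2 = 1.383 m/s
q = v̄ × d × w = 1.383 × 2.44 × 2.71 = 9.142 m³/s

9.14 m³/s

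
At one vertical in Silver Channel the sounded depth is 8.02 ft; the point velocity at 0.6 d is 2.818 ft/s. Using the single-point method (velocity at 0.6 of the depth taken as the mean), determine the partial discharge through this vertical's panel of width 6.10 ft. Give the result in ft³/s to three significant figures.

v̄ = v₀.₆ = 2.818 ft/s
q = v̄ × d × w = 2.818 × 8.02 × 6.10 = 137.9 ft³/s

138 ft³/s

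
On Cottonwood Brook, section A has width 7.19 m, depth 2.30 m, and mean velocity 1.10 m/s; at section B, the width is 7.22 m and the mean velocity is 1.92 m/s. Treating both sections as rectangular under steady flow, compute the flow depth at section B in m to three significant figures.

1.31 m

Q = A₁V₁ = (7.19×2.30) × 1.10 = 18.19 m³/s
d₂ = Q/(b₂ V₂) = 18.19/(7.22×1.92) = 1.312 m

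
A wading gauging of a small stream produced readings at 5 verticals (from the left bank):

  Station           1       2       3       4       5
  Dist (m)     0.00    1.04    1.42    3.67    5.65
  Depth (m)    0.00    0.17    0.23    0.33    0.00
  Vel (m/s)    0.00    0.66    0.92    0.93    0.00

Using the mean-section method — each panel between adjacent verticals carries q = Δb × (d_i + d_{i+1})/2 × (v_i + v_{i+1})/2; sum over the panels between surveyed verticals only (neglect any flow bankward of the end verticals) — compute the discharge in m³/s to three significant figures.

0.824 m³/s

Panel 1-2: Δb = 1.04 m, d̄ = (0.00+0.17)/2 = 0.085, v̄ = (0.00+0.66)/2 = 0.33 → q = 1.04×0.085×0.33 = 0.02917 m³/s
Panel 2-3: Δb = 0.38 m, d̄ = (0.17+0.23)/2 = 0.2, v̄ = (0.66+0.92)/2 = 0.79 → q = 0.38×0.2×0.79 = 0.06004 m³/s
Panel 3-4: Δb = 2.25 m, d̄ = (0.23+0.33)/2 = 0.28, v̄ = (0.92+0.93)/2 = 0.925 → q = 2.25×0.28×0.925 = 0.5828 m³/s
Panel 4-5: Δb = 1.98 m, d̄ = (0.33+0.00)/2 = 0.165, v̄ = (0.93+0.00)/2 = 0.465 → q = 1.98×0.165×0.465 = 0.1519 m³/s
Q = Σ q = 0.8239 m³/s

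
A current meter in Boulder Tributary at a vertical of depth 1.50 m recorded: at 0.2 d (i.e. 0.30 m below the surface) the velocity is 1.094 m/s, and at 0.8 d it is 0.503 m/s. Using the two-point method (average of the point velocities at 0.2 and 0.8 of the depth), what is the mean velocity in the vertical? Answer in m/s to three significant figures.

v̄ = (1.094 + 0.503) / 2 = 0.7985 m/s

0.799 m/s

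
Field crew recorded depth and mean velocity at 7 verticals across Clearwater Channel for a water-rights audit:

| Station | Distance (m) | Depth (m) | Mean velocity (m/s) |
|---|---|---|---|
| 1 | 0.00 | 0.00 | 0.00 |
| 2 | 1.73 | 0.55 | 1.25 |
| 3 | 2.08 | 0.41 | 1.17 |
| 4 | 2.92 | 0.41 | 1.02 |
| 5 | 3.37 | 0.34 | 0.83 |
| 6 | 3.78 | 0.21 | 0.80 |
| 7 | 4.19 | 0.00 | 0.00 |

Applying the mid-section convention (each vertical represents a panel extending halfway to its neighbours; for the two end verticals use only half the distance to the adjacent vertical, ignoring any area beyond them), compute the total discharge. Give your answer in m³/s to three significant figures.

1.46 m³/s

w_2 = (2.08 − 0.00)/2 = 1.04 m; q_2 = 1.25 × 0.55 × 1.04 = 0.7150 m³/s
w_3 = (2.92 − 1.73)/2 = 0.595 m; q_3 = 1.17 × 0.41 × 0.595 = 0.2854 m³/s
w_4 = (3.37 − 2.08)/2 = 0.645 m; q_4 = 1.02 × 0.41 × 0.645 = 0.2697 m³/s
w_5 = (3.78 − 2.92)/2 = 0.43 m; q_5 = 0.83 × 0.34 × 0.43 = 0.1213 m³/s
w_6 = (4.19 − 3.37)/2 = 0.41 m; q_6 = 0.80 × 0.21 × 0.41 = 0.06888 m³/s
Stations 1, 7 contribute zero (depth or velocity is 0).
Q = Σ qᵢ = 1.460 m³/s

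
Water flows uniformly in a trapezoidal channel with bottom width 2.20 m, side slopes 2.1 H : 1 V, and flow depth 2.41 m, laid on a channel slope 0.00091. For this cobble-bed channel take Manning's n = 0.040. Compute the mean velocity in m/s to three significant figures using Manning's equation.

0.901 m/s

A = (b + z·y)·y = (2.20 + 2.1×2.41)×2.41 = 17.50 m²
P = b + 2y√(1+z²) = 2.20 + 2×2.41×√(1+2.1²) = 13.41 m
R = A/P = 17.50/13.41 = 1.305 m
Q = (1/n)·A·R^(2/3)·S^(1/2) = (1/0.040) × 17.50 × 1.305^(2/3) × 0.00091^(1/2) = 15.76 m³/s
V = Q/A = 15.76/17.50 = 0.9005 m/s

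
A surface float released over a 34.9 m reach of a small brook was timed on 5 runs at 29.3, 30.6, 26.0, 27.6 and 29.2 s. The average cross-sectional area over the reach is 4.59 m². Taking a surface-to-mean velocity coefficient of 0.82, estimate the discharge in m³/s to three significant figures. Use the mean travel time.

4.60 m³/s

t̄ = (29.3 + 30.6 + 26.0 + 27.6 + 29.2) / 5 = 28.54 s
v_surface = L / t̄ = 34.9 / 28.54 = 1.223 m/s
v_mean = 0.82 × 1.223 = 1.003 m/s
Q = A × v_mean = 4.59 × 1.003 = 4.603 m³/s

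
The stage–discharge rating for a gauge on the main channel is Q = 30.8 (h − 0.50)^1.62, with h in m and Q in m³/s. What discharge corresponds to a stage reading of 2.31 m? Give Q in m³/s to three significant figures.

Q = 30.8 × (2.31 − 0.50)^1.62 = 30.8 × 1.81^1.62 = 80.54 m³/s

80.5 m³/s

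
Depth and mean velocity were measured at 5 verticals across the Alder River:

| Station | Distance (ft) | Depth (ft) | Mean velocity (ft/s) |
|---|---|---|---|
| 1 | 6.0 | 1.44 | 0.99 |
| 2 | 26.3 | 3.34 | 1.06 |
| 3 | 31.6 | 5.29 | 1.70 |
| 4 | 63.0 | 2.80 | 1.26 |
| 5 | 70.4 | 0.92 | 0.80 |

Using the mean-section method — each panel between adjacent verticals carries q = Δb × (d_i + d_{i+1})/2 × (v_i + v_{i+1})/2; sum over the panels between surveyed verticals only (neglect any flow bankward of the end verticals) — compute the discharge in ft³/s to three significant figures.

283 ft³/s

Panel 1-2: Δb = 20.3 ft, d̄ = (1.44+3.34)/2 = 2.39, v̄ = (0.99+1.06)/2 = 1.025 → q = 20.3×2.39×1.025 = 49.73 ft³/s
Panel 2-3: Δb = 5.3 ft, d̄ = (3.34+5.29)/2 = 4.315, v̄ = (1.06+1.70)/2 = 1.38 → q = 5.3×4.315×1.38 = 31.56 ft³/s
Panel 3-4: Δb = 31.4 ft, d̄ = (5.29+2.80)/2 = 4.045, v̄ = (1.70+1.26)/2 = 1.48 → q = 31.4×4.045×1.48 = 188.0 ft³/s
Panel 4-5: Δb = 7.4 ft, d̄ = (2.80+0.92)/2 = 1.86, v̄ = (1.26+0.80)/2 = 1.03 → q = 7.4×1.86×1.03 = 14.18 ft³/s
Q = Σ q = 283.4 ft³/s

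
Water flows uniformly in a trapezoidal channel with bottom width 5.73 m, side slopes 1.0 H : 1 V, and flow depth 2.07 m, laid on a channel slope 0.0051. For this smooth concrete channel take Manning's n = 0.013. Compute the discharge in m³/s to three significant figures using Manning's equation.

A = (b + z·y)·y = (5.73 + 1.0×2.07)×2.07 = 16.15 m²
P = b + 2y√(1+z²) = 5.73 + 2×2.07×√(1+1.0²) = 11.58 m
R = A/P = 16.15/11.58 = 1.394 m
Q = (1/n)·A·R^(2/3)·S^(1/2) = (1/0.013) × 16.15 × 1.394^(2/3) × 0.0051^(1/2) = 110.7 m³/s

111 m³/s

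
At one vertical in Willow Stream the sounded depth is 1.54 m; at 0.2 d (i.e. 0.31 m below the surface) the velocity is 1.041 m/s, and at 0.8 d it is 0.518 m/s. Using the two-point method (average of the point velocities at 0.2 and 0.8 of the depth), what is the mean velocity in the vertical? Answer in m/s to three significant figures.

0.780 m/s

v̄ = (1.041 + 0.518) / 2 = 0.7795 m/s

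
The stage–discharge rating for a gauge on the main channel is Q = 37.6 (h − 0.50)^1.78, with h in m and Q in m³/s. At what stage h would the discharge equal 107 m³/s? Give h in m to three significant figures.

2.30 m

h − h₀ = (Q/C)^(1/b) = (107/37.6)^(1/1.78) = 1.800 m
h = 0.50 + 1.800 = 2.300 m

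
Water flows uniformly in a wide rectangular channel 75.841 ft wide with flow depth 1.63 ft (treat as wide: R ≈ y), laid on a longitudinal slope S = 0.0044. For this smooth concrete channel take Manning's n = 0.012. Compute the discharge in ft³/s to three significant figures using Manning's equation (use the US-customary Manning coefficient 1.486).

A = b·y = 75.841 × 1.63 = 123.6 ft²
Wide channel: R ≈ y = 1.63 ft
Q = (1.486/n)·A·R^(2/3)·S^(1/2) = (1.486/0.012) × 123.6 × 1.630^(2/3) × 0.0044^(1/2) = 1406 ft³/s

1410 ft³/s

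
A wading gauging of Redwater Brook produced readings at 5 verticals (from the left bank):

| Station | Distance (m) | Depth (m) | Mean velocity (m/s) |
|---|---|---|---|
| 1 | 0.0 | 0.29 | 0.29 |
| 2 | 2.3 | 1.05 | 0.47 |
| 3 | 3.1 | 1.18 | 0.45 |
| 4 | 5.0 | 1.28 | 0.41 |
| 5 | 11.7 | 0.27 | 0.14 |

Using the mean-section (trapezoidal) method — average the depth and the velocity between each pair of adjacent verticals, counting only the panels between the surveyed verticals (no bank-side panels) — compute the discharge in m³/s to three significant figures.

Panel 1-2: Δb = 2.3 m, d̄ = (0.29+1.05)/2 = 0.67, v̄ = (0.29+0.47)/2 = 0.38 → q = 2.3×0.67×0.38 = 0.5856 m³/s
Panel 2-3: Δb = 0.8 m, d̄ = (1.05+1.18)/2 = 1.115, v̄ = (0.47+0.45)/2 = 0.46 → q = 0.8×1.115×0.46 = 0.4103 m³/s
Panel 3-4: Δb = 1.9 m, d̄ = (1.18+1.28)/2 = 1.23, v̄ = (0.45+0.41)/2 = 0.43 → q = 1.9×1.23×0.43 = 1.005 m³/s
Panel 4-5: Δb = 6.7 m, d̄ = (1.28+0.27)/2 = 0.775, v̄ = (0.41+0.14)/2 = 0.275 → q = 6.7×0.775×0.275 = 1.428 m³/s
Q = Σ q = 3.429 m³/s

3.43 m³/s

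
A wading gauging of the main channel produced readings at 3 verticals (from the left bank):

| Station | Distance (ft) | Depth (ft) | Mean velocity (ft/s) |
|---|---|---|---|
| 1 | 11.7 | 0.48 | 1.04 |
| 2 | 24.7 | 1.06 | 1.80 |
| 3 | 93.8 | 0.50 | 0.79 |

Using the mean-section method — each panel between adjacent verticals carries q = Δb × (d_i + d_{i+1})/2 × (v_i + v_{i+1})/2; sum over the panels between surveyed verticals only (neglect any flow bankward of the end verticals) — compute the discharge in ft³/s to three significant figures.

84.0 ft³/s

Panel 1-2: Δb = 13 ft, d̄ = (0.48+1.06)/2 = 0.77, v̄ = (1.04+1.80)/2 = 1.42 → q = 13×0.77×1.42 = 14.21 ft³/s
Panel 2-3: Δb = 69.1 ft, d̄ = (1.06+0.50)/2 = 0.78, v̄ = (1.80+0.79)/2 = 1.295 → q = 69.1×0.78×1.295 = 69.80 ft³/s
Q = Σ q = 84.01 ft³/s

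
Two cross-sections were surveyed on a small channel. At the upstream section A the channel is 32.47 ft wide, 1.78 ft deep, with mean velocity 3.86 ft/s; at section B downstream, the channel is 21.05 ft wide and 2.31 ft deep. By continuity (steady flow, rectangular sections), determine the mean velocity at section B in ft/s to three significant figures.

4.59 ft/s

Q = A₁V₁ = (32.47×1.78) × 3.86 = 223.1 ft³/s
A₂ = 21.05 × 2.31 = 48.63 ft²
V₂ = Q/A₂ = 223.1/48.63 = 4.588 ft/s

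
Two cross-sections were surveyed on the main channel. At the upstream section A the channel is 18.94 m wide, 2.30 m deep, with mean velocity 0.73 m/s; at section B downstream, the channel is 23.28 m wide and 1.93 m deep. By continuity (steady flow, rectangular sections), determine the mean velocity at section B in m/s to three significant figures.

Q = A₁V₁ = (18.94×2.30) × 0.73 = 31.80 m³/s
A₂ = 23.28 × 1.93 = 44.93 m²
V₂ = Q/A₂ = 31.80/44.93 = 0.7078 m/s

0.708 m/s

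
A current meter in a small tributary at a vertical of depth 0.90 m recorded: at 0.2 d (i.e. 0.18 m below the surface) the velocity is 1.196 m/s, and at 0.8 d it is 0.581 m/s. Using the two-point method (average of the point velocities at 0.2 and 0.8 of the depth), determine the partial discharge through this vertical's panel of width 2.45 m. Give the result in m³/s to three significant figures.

1.96 m³/s

v̄ = (1.196 + 0.581) / 2 = 0.8885 m/s
q = v̄ × d × w = 0.8885 × 0.90 × 2.45 = 1.959 m³/s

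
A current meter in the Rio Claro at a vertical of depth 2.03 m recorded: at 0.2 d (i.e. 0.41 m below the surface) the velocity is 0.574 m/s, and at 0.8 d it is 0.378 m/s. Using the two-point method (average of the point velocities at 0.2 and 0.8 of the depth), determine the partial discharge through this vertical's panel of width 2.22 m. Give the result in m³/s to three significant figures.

2.15 m³/s

v̄ = (0.574 + 0.378) / 2 = 0.4760 m/s
q = v̄ × d × w = 0.4760 × 2.03 × 2.22 = 2.145 m³/s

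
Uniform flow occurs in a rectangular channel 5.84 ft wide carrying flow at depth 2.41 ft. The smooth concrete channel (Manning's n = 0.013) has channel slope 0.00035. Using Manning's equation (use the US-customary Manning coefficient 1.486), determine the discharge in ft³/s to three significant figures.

36.2 ft³/s

A = b·y = 5.84 × 2.41 = 14.07 ft²
P = b + 2y = 5.84 + 2×2.41 = 10.66 ft
R = A/P = 14.07/10.66 = 1.320 ft
Q = (1.486/n)·A·R^(2/3)·S^(1/2) = (1.486/0.013) × 14.07 × 1.320^(2/3) × 0.00035^(1/2) = 36.22 ft³/s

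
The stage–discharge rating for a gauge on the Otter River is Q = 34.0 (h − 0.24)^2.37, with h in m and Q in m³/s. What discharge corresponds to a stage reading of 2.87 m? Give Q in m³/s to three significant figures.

Q = 34.0 × (2.87 − 0.24)^2.37 = 34.0 × 2.63^2.37 = 336.3 m³/s

336 m³/s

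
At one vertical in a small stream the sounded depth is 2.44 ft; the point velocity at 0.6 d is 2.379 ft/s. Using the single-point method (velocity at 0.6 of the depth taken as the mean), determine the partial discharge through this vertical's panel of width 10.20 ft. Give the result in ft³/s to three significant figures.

59.2 ft³/s

v̄ = v₀.₆ = 2.379 ft/s
q = v̄ × d × w = 2.379 × 2.44 × 10.20 = 59.21 ft³/s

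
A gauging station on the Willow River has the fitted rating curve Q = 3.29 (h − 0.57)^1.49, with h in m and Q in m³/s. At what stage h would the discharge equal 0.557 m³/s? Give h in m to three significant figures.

h − h₀ = (Q/C)^(1/b) = (0.557/3.29)^(1/1.49) = 0.3036 m
h = 0.57 + 0.3036 = 0.8736 m

0.874 m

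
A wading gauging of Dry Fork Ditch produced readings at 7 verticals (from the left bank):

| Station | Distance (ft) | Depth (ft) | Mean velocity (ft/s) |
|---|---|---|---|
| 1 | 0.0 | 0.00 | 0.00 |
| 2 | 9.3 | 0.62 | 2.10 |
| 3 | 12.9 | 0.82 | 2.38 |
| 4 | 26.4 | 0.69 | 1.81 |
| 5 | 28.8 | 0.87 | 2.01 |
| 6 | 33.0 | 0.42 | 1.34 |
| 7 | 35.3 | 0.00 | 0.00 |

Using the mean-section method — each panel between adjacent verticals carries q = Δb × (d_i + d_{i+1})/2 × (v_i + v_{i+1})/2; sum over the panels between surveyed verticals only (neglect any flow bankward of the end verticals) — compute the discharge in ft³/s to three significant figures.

Panel 1-2: Δb = 9.3 ft, d̄ = (0.00+0.62)/2 = 0.31, v̄ = (0.00+2.10)/2 = 1.05 → q = 9.3×0.31×1.05 = 3.027 ft³/s
Panel 2-3: Δb = 3.6 ft, d̄ = (0.62+0.82)/2 = 0.72, v̄ = (2.10+2.38)/2 = 2.24 → q = 3.6×0.72×2.24 = 5.806 ft³/s
Panel 3-4: Δb = 13.5 ft, d̄ = (0.82+0.69)/2 = 0.755, v̄ = (2.38+1.81)/2 = 2.095 → q = 13.5×0.755×2.095 = 21.35 ft³/s
Panel 4-5: Δb = 2.4 ft, d̄ = (0.69+0.87)/2 = 0.78, v̄ = (1.81+2.01)/2 = 1.91 → q = 2.4×0.78×1.91 = 3.576 ft³/s
Panel 5-6: Δb = 4.2 ft, d̄ = (0.87+0.42)/2 = 0.645, v̄ = (2.01+1.34)/2 = 1.675 → q = 4.2×0.645×1.675 = 4.538 ft³/s
Panel 6-7: Δb = 2.3 ft, d̄ = (0.42+0.00)/2 = 0.21, v̄ = (1.34+0.00)/2 = 0.67 → q = 2.3×0.21×0.67 = 0.3236 ft³/s
Q = Σ q = 38.62 ft³/s

38.6 ft³/s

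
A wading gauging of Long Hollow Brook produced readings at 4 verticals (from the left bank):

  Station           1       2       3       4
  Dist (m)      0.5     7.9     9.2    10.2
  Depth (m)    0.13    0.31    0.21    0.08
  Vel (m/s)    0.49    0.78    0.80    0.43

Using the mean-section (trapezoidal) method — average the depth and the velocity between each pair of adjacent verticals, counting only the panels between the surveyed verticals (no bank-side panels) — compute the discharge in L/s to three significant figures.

1390 L/s

Panel 1-2: Δb = 7.4 m, d̄ = (0.13+0.31)/2 = 0.22, v̄ = (0.49+0.78)/2 = 0.635 → q = 7.4×0.22×0.635 = 1.034 m³/s
Panel 2-3: Δb = 1.3 m, d̄ = (0.31+0.21)/2 = 0.26, v̄ = (0.78+0.80)/2 = 0.79 → q = 1.3×0.26×0.79 = 0.2670 m³/s
Panel 3-4: Δb = 1 m, d̄ = (0.21+0.08)/2 = 0.145, v̄ = (0.80+0.43)/2 = 0.615 → q = 1×0.145×0.615 = 0.08918 m³/s
Q = Σ q = 1.390 m³/s
= 1.390 × 1000 = 1390 L/s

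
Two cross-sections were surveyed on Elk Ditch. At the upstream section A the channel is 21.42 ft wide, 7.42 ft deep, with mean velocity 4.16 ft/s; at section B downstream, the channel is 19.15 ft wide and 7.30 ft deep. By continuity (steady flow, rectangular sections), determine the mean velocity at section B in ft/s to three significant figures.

Q = A₁V₁ = (21.42×7.42) × 4.16 = 661.2 ft³/s
A₂ = 19.15 × 7.30 = 139.8 ft²
V₂ = Q/A₂ = 661.2/139.8 = 4.730 ft/s

4.73 ft/s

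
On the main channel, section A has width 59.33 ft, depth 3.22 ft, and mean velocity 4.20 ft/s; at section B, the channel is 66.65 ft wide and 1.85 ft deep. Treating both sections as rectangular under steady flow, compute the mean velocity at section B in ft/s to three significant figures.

Q = A₁V₁ = (59.33×3.22) × 4.20 = 802.4 ft³/s
A₂ = 66.65 × 1.85 = 123.3 ft²
V₂ = Q/A₂ = 802.4/123.3 = 6.507 ft/s

6.51 ft/s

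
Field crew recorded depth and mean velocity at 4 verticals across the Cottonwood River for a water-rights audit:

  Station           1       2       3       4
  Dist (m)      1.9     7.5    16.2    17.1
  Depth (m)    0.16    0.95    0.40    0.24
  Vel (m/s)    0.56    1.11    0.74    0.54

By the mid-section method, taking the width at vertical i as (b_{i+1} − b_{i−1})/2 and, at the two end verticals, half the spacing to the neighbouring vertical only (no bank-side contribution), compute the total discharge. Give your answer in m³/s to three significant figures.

w_1 = (7.5 − 1.9)/2 = 2.8 m; q_1 = 0.56 × 0.16 × 2.8 = 0.2509 m³/s
w_2 = (16.2 − 1.9)/2 = 7.15 m; q_2 = 1.11 × 0.95 × 7.15 = 7.540 m³/s
w_3 = (17.1 − 7.5)/2 = 4.8 m; q_3 = 0.74 × 0.40 × 4.8 = 1.421 m³/s
w_4 = (17.1 − 16.2)/2 = 0.45 m; q_4 = 0.54 × 0.24 × 0.45 = 0.05832 m³/s
Q = Σ qᵢ = 9.270 m³/s

9.27 m³/s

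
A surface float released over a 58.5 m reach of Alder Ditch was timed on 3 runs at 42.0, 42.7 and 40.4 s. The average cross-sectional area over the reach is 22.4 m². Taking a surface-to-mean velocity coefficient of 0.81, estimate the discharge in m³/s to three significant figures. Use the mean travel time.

t̄ = (42.0 + 42.7 + 40.4) / 3 = 41.7 s
v_surface = L / t̄ = 58.5 / 41.7 = 1.403 m/s
v_mean = 0.81 × 1.403 = 1.136 m/s
Q = A × v_mean = 22.4 × 1.136 = 25.45 m³/s

25.5 m³/s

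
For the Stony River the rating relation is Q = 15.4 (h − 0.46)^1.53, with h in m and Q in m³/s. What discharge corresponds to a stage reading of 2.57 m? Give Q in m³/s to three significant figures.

Q = 15.4 × (2.57 − 0.46)^1.53 = 15.4 × 2.11^1.53 = 48.27 m³/s

48.3 m³/s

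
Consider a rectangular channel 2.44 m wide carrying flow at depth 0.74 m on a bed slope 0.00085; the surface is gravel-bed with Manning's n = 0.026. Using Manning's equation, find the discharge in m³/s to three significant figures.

1.21 m³/s

A = b·y = 2.44 × 0.74 = 1.806 m²
P = b + 2y = 2.44 + 2×0.74 = 3.920 m
R = A/P = 1.806/3.920 = 0.4606 m
Q = (1/n)·A·R^(2/3)·S^(1/2) = (1/0.026) × 1.806 × 0.4606^(2/3) × 0.00085^(1/2) = 1.208 m³/s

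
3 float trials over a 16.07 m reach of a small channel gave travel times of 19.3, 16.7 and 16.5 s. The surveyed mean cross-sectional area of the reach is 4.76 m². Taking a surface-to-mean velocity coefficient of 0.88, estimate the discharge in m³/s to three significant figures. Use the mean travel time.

3.85 m³/s

t̄ = (19.3 + 16.7 + 16.5) / 3 = 17.5 s
v_surface = L / t̄ = 16.07 / 17.5 = 0.9183 m/s
v_mean = 0.88 × 0.9183 = 0.8081 m/s
Q = A × v_mean = 4.76 × 0.8081 = 3.847 m³/s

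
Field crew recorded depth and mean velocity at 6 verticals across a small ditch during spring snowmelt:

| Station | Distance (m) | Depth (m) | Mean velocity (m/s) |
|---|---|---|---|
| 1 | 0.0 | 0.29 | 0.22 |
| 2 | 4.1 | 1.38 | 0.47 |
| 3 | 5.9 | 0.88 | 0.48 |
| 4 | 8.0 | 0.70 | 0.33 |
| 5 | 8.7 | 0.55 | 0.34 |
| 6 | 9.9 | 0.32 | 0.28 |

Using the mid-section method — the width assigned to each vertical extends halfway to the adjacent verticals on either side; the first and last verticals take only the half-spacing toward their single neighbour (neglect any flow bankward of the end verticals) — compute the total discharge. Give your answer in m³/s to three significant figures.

3.42 m³/s

w_1 = (4.1 − 0.0)/2 = 2.05 m; q_1 = 0.22 × 0.29 × 2.05 = 0.1308 m³/s
w_2 = (5.9 − 0.0)/2 = 2.95 m; q_2 = 0.47 × 1.38 × 2.95 = 1.913 m³/s
w_3 = (8.0 − 4.1)/2 = 1.95 m; q_3 = 0.48 × 0.88 × 1.95 = 0.8237 m³/s
w_4 = (8.7 − 5.9)/2 = 1.4 m; q_4 = 0.33 × 0.70 × 1.4 = 0.3234 m³/s
w_5 = (9.9 − 8.0)/2 = 0.95 m; q_5 = 0.34 × 0.55 × 0.95 = 0.1777 m³/s
w_6 = (9.9 − 8.7)/2 = 0.6 m; q_6 = 0.28 × 0.32 × 0.6 = 0.05376 m³/s
Q = Σ qᵢ = 3.423 m³/s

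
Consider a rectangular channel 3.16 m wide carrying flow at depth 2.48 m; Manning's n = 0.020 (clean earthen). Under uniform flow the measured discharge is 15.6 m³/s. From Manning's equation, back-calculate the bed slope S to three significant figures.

A = b·y = 3.16 × 2.48 = 7.837 m²
P = b + 2y = 3.16 + 2×2.48 = 8.120 m
R = A/P = 7.837/8.120 = 0.9651 m
S = (Q·n / (1·A·R^(2/3)))² = (15.6×0.020 / (1×7.837×0.9766))² = 0.001662

0.00166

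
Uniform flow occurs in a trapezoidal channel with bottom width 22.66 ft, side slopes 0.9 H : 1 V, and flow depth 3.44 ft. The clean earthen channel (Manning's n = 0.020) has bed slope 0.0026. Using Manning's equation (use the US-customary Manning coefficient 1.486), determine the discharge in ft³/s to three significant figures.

A = (b + z·y)·y = (22.66 + 0.9×3.44)×3.44 = 88.60 ft²
P = b + 2y√(1+z²) = 22.66 + 2×3.44×√(1+0.9²) = 31.92 ft
R = A/P = 88.60/31.92 = 2.776 ft
Q = (1.486/n)·A·R^(2/3)·S^(1/2) = (1.486/0.020) × 88.60 × 2.776^(2/3) × 0.0026^(1/2) = 663.0 ft³/s

663 ft³/s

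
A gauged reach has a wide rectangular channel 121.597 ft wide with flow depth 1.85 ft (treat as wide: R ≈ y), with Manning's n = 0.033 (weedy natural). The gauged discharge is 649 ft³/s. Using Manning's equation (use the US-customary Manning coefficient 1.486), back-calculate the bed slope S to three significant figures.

0.00181

A = b·y = 121.597 × 1.85 = 225.0 ft²
Wide channel: R ≈ y = 1.85 ft
S = (Q·n / (1.486·A·R^(2/3)))² = (649×0.033 / (1.486×225.0×1.507))² = 0.001807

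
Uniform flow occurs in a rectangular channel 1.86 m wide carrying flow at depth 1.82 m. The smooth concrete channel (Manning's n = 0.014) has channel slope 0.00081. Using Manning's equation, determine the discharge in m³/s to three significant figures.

A = b·y = 1.86 × 1.82 = 3.385 m²
P = b + 2y = 1.86 + 2×1.82 = 5.500 m
R = A/P = 3.385/5.500 = 0.6155 m
Q = (1/n)·A·R^(2/3)·S^(1/2) = (1/0.014) × 3.385 × 0.6155^(2/3) × 0.00081^(1/2) = 4.979 m³/s

4.98 m³/s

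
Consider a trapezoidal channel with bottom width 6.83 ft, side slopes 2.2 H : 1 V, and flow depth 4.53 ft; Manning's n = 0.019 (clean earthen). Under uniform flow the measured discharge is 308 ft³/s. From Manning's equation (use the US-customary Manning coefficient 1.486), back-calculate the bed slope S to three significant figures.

0.000731

A = (b + z·y)·y = (6.83 + 2.2×4.53)×4.53 = 76.09 ft²
P = b + 2y√(1+z²) = 6.83 + 2×4.53×√(1+2.2²) = 28.72 ft
R = A/P = 76.09/28.72 = 2.649 ft
S = (Q·n / (1.486·A·R^(2/3)))² = (308×0.019 / (1.486×76.09×1.914))² = 0.0007310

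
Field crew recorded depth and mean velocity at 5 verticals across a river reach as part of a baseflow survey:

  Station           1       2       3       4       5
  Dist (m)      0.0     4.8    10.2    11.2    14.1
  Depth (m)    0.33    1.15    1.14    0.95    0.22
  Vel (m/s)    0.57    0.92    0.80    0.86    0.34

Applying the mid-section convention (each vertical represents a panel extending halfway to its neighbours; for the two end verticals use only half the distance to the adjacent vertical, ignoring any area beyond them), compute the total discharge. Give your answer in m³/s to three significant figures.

10.5 m³/s

w_1 = (4.8 − 0.0)/2 = 2.4 m; q_1 = 0.57 × 0.33 × 2.4 = 0.4514 m³/s
w_2 = (10.2 − 0.0)/2 = 5.1 m; q_2 = 0.92 × 1.15 × 5.1 = 5.396 m³/s
w_3 = (11.2 − 4.8)/2 = 3.2 m; q_3 = 0.80 × 1.14 × 3.2 = 2.918 m³/s
w_4 = (14.1 − 10.2)/2 = 1.95 m; q_4 = 0.86 × 0.95 × 1.95 = 1.593 m³/s
w_5 = (14.1 − 11.2)/2 = 1.45 m; q_5 = 0.34 × 0.22 × 1.45 = 0.1085 m³/s
Q = Σ qᵢ = 10.47 m³/s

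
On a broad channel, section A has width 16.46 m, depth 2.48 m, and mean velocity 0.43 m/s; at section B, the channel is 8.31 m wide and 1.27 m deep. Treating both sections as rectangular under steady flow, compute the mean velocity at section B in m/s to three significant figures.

Q = A₁V₁ = (16.46×2.48) × 0.43 = 17.55 m³/s
A₂ = 8.31 × 1.27 = 10.55 m²
V₂ = Q/A₂ = 17.55/10.55 = 1.663 m/s

1.66 m/s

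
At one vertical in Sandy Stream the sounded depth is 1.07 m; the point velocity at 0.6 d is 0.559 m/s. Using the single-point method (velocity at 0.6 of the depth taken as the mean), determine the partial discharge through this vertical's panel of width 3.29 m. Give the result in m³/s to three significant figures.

v̄ = v₀.₆ = 0.559 m/s
q = v̄ × d × w = 0.5590 × 1.07 × 3.29 = 1.968 m³/s

1.97 m³/s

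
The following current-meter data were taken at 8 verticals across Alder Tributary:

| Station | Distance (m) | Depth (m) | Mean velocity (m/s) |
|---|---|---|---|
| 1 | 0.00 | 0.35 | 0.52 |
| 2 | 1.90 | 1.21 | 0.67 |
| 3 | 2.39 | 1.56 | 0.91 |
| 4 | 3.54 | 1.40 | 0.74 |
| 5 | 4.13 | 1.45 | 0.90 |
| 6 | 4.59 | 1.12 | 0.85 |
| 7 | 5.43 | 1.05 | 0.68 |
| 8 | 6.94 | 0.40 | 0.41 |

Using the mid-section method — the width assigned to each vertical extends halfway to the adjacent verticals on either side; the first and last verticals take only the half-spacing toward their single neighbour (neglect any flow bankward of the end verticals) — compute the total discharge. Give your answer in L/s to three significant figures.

w_1 = (1.90 − 0.00)/2 = 0.95 m; q_1 = 0.52 × 0.35 × 0.95 = 0.1729 m³/s
w_2 = (2.39 − 0.00)/2 = 1.195 m; q_2 = 0.67 × 1.21 × 1.195 = 0.9688 m³/s
w_3 = (3.54 − 1.90)/2 = 0.82 m; q_3 = 0.91 × 1.56 × 0.82 = 1.164 m³/s
w_4 = (4.13 − 2.39)/2 = 0.87 m; q_4 = 0.74 × 1.40 × 0.87 = 0.9013 m³/s
w_5 = (4.59 − 3.54)/2 = 0.525 m; q_5 = 0.90 × 1.45 × 0.525 = 0.6851 m³/s
w_6 = (5.43 − 4.13)/2 = 0.65 m; q_6 = 0.85 × 1.12 × 0.65 = 0.6188 m³/s
w_7 = (6.94 − 4.59)/2 = 1.175 m; q_7 = 0.68 × 1.05 × 1.175 = 0.8390 m³/s
w_8 = (6.94 − 5.43)/2 = 0.755 m; q_8 = 0.41 × 0.40 × 0.755 = 0.1238 m³/s
Q = Σ qᵢ = 5.474 m³/s
= 5.474 × 1000 = 5474 L/s

5470 L/s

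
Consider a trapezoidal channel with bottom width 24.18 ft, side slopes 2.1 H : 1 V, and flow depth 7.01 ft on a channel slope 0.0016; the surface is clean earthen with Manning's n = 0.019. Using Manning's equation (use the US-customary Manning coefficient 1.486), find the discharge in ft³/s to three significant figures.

2430 ft³/s

A = (b + z·y)·y = (24.18 + 2.1×7.01)×7.01 = 272.7 ft²
P = b + 2y√(1+z²) = 24.18 + 2×7.01×√(1+2.1²) = 56.79 ft
R = A/P = 272.7/56.79 = 4.802 ft
Q = (1.486/n)·A·R^(2/3)·S^(1/2) = (1.486/0.019) × 272.7 × 4.802^(2/3) × 0.0016^(1/2) = 2428 ft³/s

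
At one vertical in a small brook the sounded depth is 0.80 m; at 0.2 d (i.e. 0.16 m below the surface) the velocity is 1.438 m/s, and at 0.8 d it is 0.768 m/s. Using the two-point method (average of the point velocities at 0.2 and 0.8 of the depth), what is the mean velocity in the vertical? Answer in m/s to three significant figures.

v̄ = (1.438 + 0.768) / 2 = 1.103 m/s

1.10 m/s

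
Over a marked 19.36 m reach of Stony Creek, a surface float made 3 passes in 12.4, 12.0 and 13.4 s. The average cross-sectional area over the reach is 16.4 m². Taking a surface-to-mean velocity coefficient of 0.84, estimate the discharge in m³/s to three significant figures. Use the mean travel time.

21.2 m³/s

t̄ = (12.4 + 12.0 + 13.4) / 3 = 12.6 s
v_surface = L / t̄ = 19.36 / 12.6 = 1.537 m/s
v_mean = 0.84 × 1.537 = 1.291 m/s
Q = A × v_mean = 16.4 × 1.291 = 21.17 m³/s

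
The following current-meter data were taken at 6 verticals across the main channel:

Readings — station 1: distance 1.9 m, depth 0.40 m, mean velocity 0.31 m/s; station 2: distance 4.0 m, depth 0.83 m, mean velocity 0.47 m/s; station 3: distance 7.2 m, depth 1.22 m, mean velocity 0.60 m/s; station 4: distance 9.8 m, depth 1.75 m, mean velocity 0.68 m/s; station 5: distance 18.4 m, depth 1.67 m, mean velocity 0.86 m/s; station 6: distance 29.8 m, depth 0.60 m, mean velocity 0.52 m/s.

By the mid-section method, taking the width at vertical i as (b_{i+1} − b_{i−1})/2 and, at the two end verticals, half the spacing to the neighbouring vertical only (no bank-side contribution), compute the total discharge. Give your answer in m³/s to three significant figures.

26.1 m³/s

w_1 = (4.0 − 1.9)/2 = 1.05 m; q_1 = 0.31 × 0.40 × 1.05 = 0.1302 m³/s
w_2 = (7.2 − 1.9)/2 = 2.65 m; q_2 = 0.47 × 0.83 × 2.65 = 1.034 m³/s
w_3 = (9.8 − 4.0)/2 = 2.9 m; q_3 = 0.60 × 1.22 × 2.9 = 2.123 m³/s
w_4 = (18.4 − 7.2)/2 = 5.6 m; q_4 = 0.68 × 1.75 × 5.6 = 6.664 m³/s
w_5 = (29.8 − 9.8)/2 = 10 m; q_5 = 0.86 × 1.67 × 10 = 14.36 m³/s
w_6 = (29.8 − 18.4)/2 = 5.7 m; q_6 = 0.52 × 0.60 × 5.7 = 1.778 m³/s
Q = Σ qᵢ = 26.09 m³/s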